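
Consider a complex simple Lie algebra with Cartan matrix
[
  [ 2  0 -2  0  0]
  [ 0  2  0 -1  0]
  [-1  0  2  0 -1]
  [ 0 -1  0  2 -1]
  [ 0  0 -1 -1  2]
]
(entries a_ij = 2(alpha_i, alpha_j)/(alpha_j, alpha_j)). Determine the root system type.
C_5 (sp(10))

The matrix has rank 5 with 2's on the diagonal. Reading the off-diagonal entries as Dynkin edges (a single edge where a_ij = a_ji = -1; a double or triple edge where a_ij * a_ji = 2 or 3), the diagram is a chain of 5 nodes with a double edge at one end; the terminal node there is the unique long simple root (C_5). One simple-root ordering that puts it in standard form is (alpha_2, alpha_4, alpha_5, alpha_3, alpha_1). So the algebra is type C_5, i.e. sp(10).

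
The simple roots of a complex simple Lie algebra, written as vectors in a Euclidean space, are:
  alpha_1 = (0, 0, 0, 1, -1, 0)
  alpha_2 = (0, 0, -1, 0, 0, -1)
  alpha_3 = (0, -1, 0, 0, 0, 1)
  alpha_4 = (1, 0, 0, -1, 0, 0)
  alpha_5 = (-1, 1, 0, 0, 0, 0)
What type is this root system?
A_5 (sl(6))

Compute the Cartan integers a_ij = 2(alpha_i, alpha_j)/(alpha_j, alpha_j); the resulting 5x5 Cartan matrix is
[[2, 0, 0, -1, 0], [0, 2, -1, 0, 0], [0, -1, 2, 0, -1], [-1, 0, 0, 2, -1], [0, 0, -1, -1, 2]].
All simple roots have the same length, so the diagram is simply laced. The associated Dynkin diagram is a chain of 5 nodes with single edges (A_5), so the type is A_5 (the algebra sl(6)).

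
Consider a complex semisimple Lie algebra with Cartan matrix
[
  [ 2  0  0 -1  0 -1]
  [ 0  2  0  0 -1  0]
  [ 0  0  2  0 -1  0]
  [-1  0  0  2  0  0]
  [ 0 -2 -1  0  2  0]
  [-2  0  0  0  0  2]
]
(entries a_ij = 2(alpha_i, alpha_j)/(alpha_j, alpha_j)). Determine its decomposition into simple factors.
The diagram associated to this matrix has two connected components: the simple roots {alpha_2, alpha_3, alpha_5} form a chain of 3 nodes with a double edge at one end; the terminal node there is the unique short simple root (B_3), and {alpha_1, alpha_4, alpha_6} form a chain of 3 nodes with a double edge at one end; the terminal node there is the unique long simple root (C_3). A semisimple Lie algebra decomposes uniquely as the direct sum of simple ideals, one per connected component of its Dynkin diagram, so g ≅ B_3 ⊕ C_3 (dimension 21 + 21 = 42).

B_3 + C_3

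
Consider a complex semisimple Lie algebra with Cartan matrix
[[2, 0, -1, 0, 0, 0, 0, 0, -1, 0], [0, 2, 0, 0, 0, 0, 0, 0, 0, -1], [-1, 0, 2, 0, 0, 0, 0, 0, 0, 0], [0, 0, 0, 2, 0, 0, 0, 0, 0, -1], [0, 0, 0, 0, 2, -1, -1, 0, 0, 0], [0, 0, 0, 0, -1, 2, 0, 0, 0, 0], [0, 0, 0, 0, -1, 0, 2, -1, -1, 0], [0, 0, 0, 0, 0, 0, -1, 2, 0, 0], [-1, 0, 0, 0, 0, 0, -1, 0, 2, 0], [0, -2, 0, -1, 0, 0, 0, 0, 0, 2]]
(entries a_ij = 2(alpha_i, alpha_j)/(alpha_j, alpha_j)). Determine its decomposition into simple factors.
B_3 + E_7

The diagram associated to this matrix has two connected components: the simple roots {alpha_2, alpha_4, alpha_10} form a chain of 3 nodes with a double edge at one end; the terminal node there is the unique short simple root (B_3), and {alpha_1, alpha_3, alpha_5, alpha_6, alpha_7, alpha_8, alpha_9} form a chain of 6 nodes with one extra node attached to the third node from one end (E_7). A semisimple Lie algebra decomposes uniquely as the direct sum of simple ideals, one per connected component of its Dynkin diagram, so g ≅ B_3 ⊕ E_7 (dimension 21 + 133 = 154).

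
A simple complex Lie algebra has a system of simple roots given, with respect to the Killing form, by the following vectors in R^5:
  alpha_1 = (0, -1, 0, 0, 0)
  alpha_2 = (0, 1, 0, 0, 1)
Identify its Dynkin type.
type B_2

Compute the Cartan integers a_ij = 2(alpha_i, alpha_j)/(alpha_j, alpha_j); the resulting 2x2 Cartan matrix is
[[2, -1], [-2, 2]].
The roots have two lengths (squared-length ratio 2:1); the short ones are alpha_{1}. The associated Dynkin diagram is a chain of 2 nodes with a double edge at one end; the terminal node there is the unique short simple root (B_2), so the type is B_2 (the algebra so(5)).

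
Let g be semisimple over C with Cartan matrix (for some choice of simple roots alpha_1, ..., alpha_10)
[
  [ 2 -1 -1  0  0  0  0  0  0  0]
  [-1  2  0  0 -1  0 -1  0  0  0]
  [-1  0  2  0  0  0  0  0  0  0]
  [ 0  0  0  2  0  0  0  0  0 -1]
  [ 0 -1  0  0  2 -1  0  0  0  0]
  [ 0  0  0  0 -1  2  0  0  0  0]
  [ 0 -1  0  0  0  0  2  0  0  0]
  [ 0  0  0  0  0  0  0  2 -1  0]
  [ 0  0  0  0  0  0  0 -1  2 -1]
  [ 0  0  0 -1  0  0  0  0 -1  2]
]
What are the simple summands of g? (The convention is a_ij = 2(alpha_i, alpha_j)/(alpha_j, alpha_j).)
The diagram associated to this matrix has two connected components: the simple roots {alpha_4, alpha_8, alpha_9, alpha_10} form a chain of 4 nodes with single edges (A_4), and {alpha_1, alpha_2, alpha_3, alpha_5, alpha_6, alpha_7} form a chain of 5 nodes with one extra node attached to the third node from one end (E_6). A semisimple Lie algebra decomposes uniquely as the direct sum of simple ideals, one per connected component of its Dynkin diagram, so g ≅ A_4 ⊕ E_6 (dimension 24 + 78 = 102).

A_4 (sl(5)) ⊕ E_6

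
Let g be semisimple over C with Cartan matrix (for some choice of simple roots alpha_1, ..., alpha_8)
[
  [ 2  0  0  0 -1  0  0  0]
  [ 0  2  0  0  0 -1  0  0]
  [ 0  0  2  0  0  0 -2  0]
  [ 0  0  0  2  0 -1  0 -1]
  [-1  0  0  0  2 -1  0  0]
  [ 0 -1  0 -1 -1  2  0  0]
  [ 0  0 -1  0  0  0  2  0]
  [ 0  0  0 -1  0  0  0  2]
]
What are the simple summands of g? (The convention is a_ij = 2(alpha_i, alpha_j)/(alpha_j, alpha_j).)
B2 + E6

The diagram associated to this matrix has two connected components: the simple roots {alpha_3, alpha_7} form a chain of 2 nodes with a double edge at one end; the terminal node there is the unique short simple root (B_2), and {alpha_1, alpha_2, alpha_4, alpha_5, alpha_6, alpha_8} form a chain of 5 nodes with one extra node attached to the third node from one end (E_6). A semisimple Lie algebra decomposes uniquely as the direct sum of simple ideals, one per connected component of its Dynkin diagram, so g ≅ B_2 ⊕ E_6 (dimension 10 + 78 = 88).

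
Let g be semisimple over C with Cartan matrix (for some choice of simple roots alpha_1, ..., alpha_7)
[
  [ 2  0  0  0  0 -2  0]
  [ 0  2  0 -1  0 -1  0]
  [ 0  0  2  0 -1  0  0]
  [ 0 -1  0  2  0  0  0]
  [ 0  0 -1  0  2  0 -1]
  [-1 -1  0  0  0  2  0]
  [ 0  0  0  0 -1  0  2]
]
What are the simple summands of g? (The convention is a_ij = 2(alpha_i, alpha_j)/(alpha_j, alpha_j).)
A_3 (sl(4)) + C_4 (sp(8))

The diagram associated to this matrix has two connected components: the simple roots {alpha_3, alpha_5, alpha_7} form a chain of 3 nodes with single edges (A_3), and {alpha_1, alpha_2, alpha_4, alpha_6} form a chain of 4 nodes with a double edge at one end; the terminal node there is the unique long simple root (C_4). A semisimple Lie algebra decomposes uniquely as the direct sum of simple ideals, one per connected component of its Dynkin diagram, so g ≅ A_3 ⊕ C_4 (dimension 15 + 36 = 51).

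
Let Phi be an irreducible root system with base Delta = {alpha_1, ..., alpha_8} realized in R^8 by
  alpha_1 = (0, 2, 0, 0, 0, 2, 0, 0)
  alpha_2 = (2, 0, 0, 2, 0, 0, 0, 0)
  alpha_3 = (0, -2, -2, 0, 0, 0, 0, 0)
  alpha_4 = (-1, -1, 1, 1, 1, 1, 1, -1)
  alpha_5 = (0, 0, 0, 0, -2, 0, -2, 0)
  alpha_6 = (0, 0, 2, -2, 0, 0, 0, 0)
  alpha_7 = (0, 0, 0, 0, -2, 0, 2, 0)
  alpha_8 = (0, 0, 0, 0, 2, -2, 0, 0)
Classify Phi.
Compute the Cartan integers a_ij = 2(alpha_i, alpha_j)/(alpha_j, alpha_j); the resulting 8x8 Cartan matrix is
[[2, 0, -1, 0, 0, 0, 0, -1], [0, 2, 0, 0, 0, -1, 0, 0], [-1, 0, 2, 0, 0, -1, 0, 0], [0, 0, 0, 2, -1, 0, 0, 0], [0, 0, 0, -1, 2, 0, 0, -1], [0, -1, -1, 0, 0, 2, 0, 0], [0, 0, 0, 0, 0, 0, 2, -1], [-1, 0, 0, 0, -1, 0, -1, 2]].
All simple roots have the same length, so the diagram is simply laced. The associated Dynkin diagram is a chain of 7 nodes with one extra node attached to the third node from one end (E_8), so the type is E_8.

E8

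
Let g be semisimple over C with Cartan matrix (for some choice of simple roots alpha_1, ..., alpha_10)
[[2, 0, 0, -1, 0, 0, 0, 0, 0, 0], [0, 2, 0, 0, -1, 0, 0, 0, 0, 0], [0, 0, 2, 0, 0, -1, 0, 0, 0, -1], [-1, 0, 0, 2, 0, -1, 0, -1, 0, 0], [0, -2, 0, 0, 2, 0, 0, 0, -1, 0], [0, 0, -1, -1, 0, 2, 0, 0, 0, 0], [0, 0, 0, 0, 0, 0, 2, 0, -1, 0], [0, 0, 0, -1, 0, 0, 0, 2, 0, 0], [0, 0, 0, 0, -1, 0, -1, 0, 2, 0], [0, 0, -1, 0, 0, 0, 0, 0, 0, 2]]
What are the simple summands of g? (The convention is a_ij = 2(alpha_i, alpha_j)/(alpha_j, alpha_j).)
B4 ⊕ D6

The diagram associated to this matrix has two connected components: the simple roots {alpha_2, alpha_5, alpha_7, alpha_9} form a chain of 4 nodes with a double edge at one end; the terminal node there is the unique short simple root (B_4), and {alpha_1, alpha_3, alpha_4, alpha_6, alpha_8, alpha_10} form a chain of 4 nodes with a fork of two nodes at one end (D_6). A semisimple Lie algebra decomposes uniquely as the direct sum of simple ideals, one per connected component of its Dynkin diagram, so g ≅ B_4 ⊕ D_6 (dimension 36 + 66 = 102).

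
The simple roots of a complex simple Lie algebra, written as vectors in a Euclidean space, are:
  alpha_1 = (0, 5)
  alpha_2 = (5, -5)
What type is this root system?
Compute the Cartan integers a_ij = 2(alpha_i, alpha_j)/(alpha_j, alpha_j); the resulting 2x2 Cartan matrix is
[[2, -1], [-2, 2]].
The roots have two lengths (squared-length ratio 2:1); the short ones are alpha_{1}. The associated Dynkin diagram is a chain of 2 nodes with a double edge at one end; the terminal node there is the unique short simple root (B_2), so the type is B_2 (the algebra so(5)).

B2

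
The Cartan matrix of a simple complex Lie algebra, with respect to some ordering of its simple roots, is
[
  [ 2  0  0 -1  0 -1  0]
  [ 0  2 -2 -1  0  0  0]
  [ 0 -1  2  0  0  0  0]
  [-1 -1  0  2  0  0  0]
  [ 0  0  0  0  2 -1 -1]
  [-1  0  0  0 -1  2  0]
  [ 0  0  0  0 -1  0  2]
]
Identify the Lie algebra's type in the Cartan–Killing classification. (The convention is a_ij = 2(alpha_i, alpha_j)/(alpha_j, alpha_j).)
type B_7

The matrix has rank 7 with 2's on the diagonal. Reading the off-diagonal entries as Dynkin edges (a single edge where a_ij = a_ji = -1; a double or triple edge where a_ij * a_ji = 2 or 3), the diagram is a chain of 7 nodes with a double edge at one end; the terminal node there is the unique short simple root (B_7). One simple-root ordering that puts it in standard form is (alpha_7, alpha_5, alpha_6, alpha_1, alpha_4, alpha_2, alpha_3). So the algebra is type B_7, i.e. so(15).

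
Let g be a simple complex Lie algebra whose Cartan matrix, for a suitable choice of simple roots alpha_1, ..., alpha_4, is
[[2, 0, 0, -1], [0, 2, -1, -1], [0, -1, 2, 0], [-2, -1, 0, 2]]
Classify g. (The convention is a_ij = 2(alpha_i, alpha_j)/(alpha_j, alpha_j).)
The matrix has rank 4 with 2's on the diagonal. Reading the off-diagonal entries as Dynkin edges (a single edge where a_ij = a_ji = -1; a double or triple edge where a_ij * a_ji = 2 or 3), the diagram is a chain of 4 nodes with a double edge at one end; the terminal node there is the unique short simple root (B_4). One simple-root ordering that puts it in standard form is (alpha_3, alpha_2, alpha_4, alpha_1). So the algebra is type B_4, i.e. so(9).

B_4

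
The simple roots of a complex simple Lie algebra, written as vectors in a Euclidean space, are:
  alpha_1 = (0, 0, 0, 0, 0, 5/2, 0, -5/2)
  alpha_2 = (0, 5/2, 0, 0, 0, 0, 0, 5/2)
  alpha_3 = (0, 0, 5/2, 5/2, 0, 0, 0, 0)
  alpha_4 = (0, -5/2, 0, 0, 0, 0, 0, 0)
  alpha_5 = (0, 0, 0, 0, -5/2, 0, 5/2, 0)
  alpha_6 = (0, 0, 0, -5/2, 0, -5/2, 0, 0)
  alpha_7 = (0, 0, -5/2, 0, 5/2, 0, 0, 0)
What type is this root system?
type B_7

Compute the Cartan integers a_ij = 2(alpha_i, alpha_j)/(alpha_j, alpha_j); the resulting 7x7 Cartan matrix is
[[2, -1, 0, 0, 0, -1, 0], [-1, 2, 0, -2, 0, 0, 0], [0, 0, 2, 0, 0, -1, -1], [0, -1, 0, 2, 0, 0, 0], [0, 0, 0, 0, 2, 0, -1], [-1, 0, -1, 0, 0, 2, 0], [0, 0, -1, 0, -1, 0, 2]].
The roots have two lengths (squared-length ratio 2:1); the short ones are alpha_{4}. The associated Dynkin diagram is a chain of 7 nodes with a double edge at one end; the terminal node there is the unique short simple root (B_7), so the type is B_7 (the algebra so(15)).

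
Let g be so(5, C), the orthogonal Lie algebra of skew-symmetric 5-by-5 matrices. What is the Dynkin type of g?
This is so(5) with 5 odd, which has dimension 5(5-1)/2 = 10 and rank (5-1)/2 = 2. In the classification of classical Lie algebras, the orthogonal algebra so(2n+1) in an odd number of variables has type B_n; here n = 2, so the Dynkin diagram is a chain of 2 nodes with a double edge at one end; the terminal node there is the unique short simple root (B_2). Hence the type is B_2.

B_2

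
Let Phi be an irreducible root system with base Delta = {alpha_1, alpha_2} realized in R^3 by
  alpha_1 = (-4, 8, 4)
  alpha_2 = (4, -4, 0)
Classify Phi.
Compute the Cartan integers a_ij = 2(alpha_i, alpha_j)/(alpha_j, alpha_j); the resulting 2x2 Cartan matrix is
[[2, -3], [-1, 2]].
The roots have two lengths (squared-length ratio 3:1); the short ones are alpha_{2}. The associated Dynkin diagram is two nodes joined by a triple edge (G_2), so the type is G_2.

G_2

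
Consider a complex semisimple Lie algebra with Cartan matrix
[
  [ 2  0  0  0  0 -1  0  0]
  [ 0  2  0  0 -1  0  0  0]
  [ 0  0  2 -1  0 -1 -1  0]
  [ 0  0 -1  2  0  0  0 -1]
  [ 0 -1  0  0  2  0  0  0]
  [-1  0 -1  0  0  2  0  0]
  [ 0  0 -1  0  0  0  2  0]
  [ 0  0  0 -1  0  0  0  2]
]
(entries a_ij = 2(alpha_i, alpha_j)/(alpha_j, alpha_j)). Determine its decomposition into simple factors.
The diagram associated to this matrix has two connected components: the simple roots {alpha_2, alpha_5} form a chain of 2 nodes with single edges (A_2), and {alpha_1, alpha_3, alpha_4, alpha_6, alpha_7, alpha_8} form a chain of 5 nodes with one extra node attached to the third node from one end (E_6). A semisimple Lie algebra decomposes uniquely as the direct sum of simple ideals, one per connected component of its Dynkin diagram, so g ≅ A_2 ⊕ E_6 (dimension 8 + 78 = 86).

A_2 (sl(3)) + E_6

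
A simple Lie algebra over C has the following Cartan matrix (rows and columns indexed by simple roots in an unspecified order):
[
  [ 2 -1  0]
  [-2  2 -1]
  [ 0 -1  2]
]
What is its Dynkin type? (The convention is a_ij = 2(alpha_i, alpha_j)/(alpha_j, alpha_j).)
type B_3

The matrix has rank 3 with 2's on the diagonal. Reading the off-diagonal entries as Dynkin edges (a single edge where a_ij = a_ji = -1; a double or triple edge where a_ij * a_ji = 2 or 3), the diagram is a chain of 3 nodes with a double edge at one end; the terminal node there is the unique short simple root (B_3). One simple-root ordering that puts it in standard form is (alpha_3, alpha_2, alpha_1). So the algebra is type B_3, i.e. so(7).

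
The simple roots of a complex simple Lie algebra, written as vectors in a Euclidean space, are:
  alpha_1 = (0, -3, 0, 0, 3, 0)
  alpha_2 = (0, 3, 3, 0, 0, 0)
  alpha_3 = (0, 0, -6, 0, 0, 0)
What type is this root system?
C3

Compute the Cartan integers a_ij = 2(alpha_i, alpha_j)/(alpha_j, alpha_j); the resulting 3x3 Cartan matrix is
[[2, -1, 0], [-1, 2, -1], [0, -2, 2]].
The roots have two lengths (squared-length ratio 2:1); the short ones are alpha_{1,2}. The associated Dynkin diagram is a chain of 3 nodes with a double edge at one end; the terminal node there is the unique long simple root (C_3), so the type is C_3 (the algebra sp(6)).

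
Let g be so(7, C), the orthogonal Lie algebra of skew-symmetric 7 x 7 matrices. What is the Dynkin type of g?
This is so(7) with 7 odd, which has dimension 7(7-1)/2 = 21 and rank (7-1)/2 = 3. In the classification of classical Lie algebras, the orthogonal algebra so(2n+1) in an odd number of variables has type B_n; here n = 3, so the Dynkin diagram is a chain of 3 nodes with a double edge at one end; the terminal node there is the unique short simple root (B_3). Hence the type is B_3.

B3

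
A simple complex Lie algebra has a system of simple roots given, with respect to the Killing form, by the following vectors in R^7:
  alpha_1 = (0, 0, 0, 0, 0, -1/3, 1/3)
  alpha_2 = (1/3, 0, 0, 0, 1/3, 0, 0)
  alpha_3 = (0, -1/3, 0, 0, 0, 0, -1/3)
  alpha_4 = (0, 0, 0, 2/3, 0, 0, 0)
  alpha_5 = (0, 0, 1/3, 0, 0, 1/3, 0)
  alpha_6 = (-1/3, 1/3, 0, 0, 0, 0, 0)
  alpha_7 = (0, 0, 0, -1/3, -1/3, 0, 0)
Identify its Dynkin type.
C7

Compute the Cartan integers a_ij = 2(alpha_i, alpha_j)/(alpha_j, alpha_j); the resulting 7x7 Cartan matrix is
[[2, 0, -1, 0, -1, 0, 0], [0, 2, 0, 0, 0, -1, -1], [-1, 0, 2, 0, 0, -1, 0], [0, 0, 0, 2, 0, 0, -2], [-1, 0, 0, 0, 2, 0, 0], [0, -1, -1, 0, 0, 2, 0], [0, -1, 0, -1, 0, 0, 2]].
The roots have two lengths (squared-length ratio 2:1); the short ones are alpha_{1,2,3,5,6,7}. The associated Dynkin diagram is a chain of 7 nodes with a double edge at one end; the terminal node there is the unique long simple root (C_7), so the type is C_7 (the algebra sp(14)).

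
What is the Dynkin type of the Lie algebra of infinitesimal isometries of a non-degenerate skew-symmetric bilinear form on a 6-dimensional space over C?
C_3 (sp(6))

This is sp(6), which has dimension 6(6+1)/2 = 21 and rank 6/2 = 3. In the classification of classical Lie algebras, the symplectic algebra sp(2n) has type C_n; here n = 3, so the Dynkin diagram is a chain of 3 nodes with a double edge at one end; the terminal node there is the unique long simple root (C_3). Hence the type is C_3.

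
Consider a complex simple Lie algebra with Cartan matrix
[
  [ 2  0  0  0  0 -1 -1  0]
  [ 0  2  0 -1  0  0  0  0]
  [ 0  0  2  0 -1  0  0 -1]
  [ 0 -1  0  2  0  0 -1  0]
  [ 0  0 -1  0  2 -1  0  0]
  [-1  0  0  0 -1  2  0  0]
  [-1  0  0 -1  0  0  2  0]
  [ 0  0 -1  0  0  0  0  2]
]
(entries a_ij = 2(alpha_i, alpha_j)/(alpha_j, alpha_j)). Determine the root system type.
A_8 (sl(9))

The matrix has rank 8 with 2's on the diagonal. Reading the off-diagonal entries as Dynkin edges (a single edge where a_ij = a_ji = -1; a double or triple edge where a_ij * a_ji = 2 or 3), the diagram is a chain of 8 nodes with single edges (A_8). One simple-root ordering that puts it in standard form is (alpha_8, alpha_3, alpha_5, alpha_6, alpha_1, alpha_7, alpha_4, alpha_2). So the algebra is type A_8, i.e. sl(9).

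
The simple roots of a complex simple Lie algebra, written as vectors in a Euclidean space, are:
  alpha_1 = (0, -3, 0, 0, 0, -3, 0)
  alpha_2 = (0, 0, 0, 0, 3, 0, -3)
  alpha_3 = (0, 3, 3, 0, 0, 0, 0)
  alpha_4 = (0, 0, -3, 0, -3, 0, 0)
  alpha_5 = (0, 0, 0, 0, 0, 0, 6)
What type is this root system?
Compute the Cartan integers a_ij = 2(alpha_i, alpha_j)/(alpha_j, alpha_j); the resulting 5x5 Cartan matrix is
[[2, 0, -1, 0, 0], [0, 2, 0, -1, -1], [-1, 0, 2, -1, 0], [0, -1, -1, 2, 0], [0, -2, 0, 0, 2]].
The roots have two lengths (squared-length ratio 2:1); the short ones are alpha_{1,2,3,4}. The associated Dynkin diagram is a chain of 5 nodes with a double edge at one end; the terminal node there is the unique long simple root (C_5), so the type is C_5 (the algebra sp(10)).

C_5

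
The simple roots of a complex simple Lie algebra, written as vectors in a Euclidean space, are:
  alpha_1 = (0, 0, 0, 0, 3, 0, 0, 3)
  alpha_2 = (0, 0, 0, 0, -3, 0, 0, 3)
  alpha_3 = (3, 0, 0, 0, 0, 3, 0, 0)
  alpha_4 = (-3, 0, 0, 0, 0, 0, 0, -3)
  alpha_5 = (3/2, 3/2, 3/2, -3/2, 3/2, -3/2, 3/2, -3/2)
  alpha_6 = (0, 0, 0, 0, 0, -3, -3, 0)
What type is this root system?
E_6

Compute the Cartan integers a_ij = 2(alpha_i, alpha_j)/(alpha_j, alpha_j); the resulting 6x6 Cartan matrix is
[[2, 0, 0, -1, 0, 0], [0, 2, 0, -1, -1, 0], [0, 0, 2, -1, 0, -1], [-1, -1, -1, 2, 0, 0], [0, -1, 0, 0, 2, 0], [0, 0, -1, 0, 0, 2]].
All simple roots have the same length, so the diagram is simply laced. The associated Dynkin diagram is a chain of 5 nodes with one extra node attached to the third node from one end (E_6), so the type is E_6.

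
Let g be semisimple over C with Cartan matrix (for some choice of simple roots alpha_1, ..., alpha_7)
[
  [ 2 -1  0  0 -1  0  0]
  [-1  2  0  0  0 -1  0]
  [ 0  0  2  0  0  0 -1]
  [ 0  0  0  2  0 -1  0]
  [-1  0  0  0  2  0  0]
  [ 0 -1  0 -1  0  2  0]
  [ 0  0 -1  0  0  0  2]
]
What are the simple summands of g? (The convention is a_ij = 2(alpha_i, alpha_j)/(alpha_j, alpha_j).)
A_2 (sl(3)) + A_5 (sl(6))

The diagram associated to this matrix has two connected components: the simple roots {alpha_3, alpha_7} form a chain of 2 nodes with single edges (A_2), and {alpha_1, alpha_2, alpha_4, alpha_5, alpha_6} form a chain of 5 nodes with single edges (A_5). A semisimple Lie algebra decomposes uniquely as the direct sum of simple ideals, one per connected component of its Dynkin diagram, so g ≅ A_2 ⊕ A_5 (dimension 8 + 35 = 43).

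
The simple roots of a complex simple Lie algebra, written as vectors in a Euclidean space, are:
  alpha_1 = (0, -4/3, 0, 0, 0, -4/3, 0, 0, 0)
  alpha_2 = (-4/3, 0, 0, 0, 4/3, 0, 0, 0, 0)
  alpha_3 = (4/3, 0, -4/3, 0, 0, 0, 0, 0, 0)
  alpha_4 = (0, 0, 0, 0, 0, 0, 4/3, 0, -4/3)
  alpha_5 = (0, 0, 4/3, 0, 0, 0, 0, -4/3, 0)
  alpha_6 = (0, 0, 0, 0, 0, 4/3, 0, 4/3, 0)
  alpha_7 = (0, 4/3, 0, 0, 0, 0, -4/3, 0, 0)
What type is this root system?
A7

Compute the Cartan integers a_ij = 2(alpha_i, alpha_j)/(alpha_j, alpha_j); the resulting 7x7 Cartan matrix is
[[2, 0, 0, 0, 0, -1, -1], [0, 2, -1, 0, 0, 0, 0], [0, -1, 2, 0, -1, 0, 0], [0, 0, 0, 2, 0, 0, -1], [0, 0, -1, 0, 2, -1, 0], [-1, 0, 0, 0, -1, 2, 0], [-1, 0, 0, -1, 0, 0, 2]].
All simple roots have the same length, so the diagram is simply laced. The associated Dynkin diagram is a chain of 7 nodes with single edges (A_7), so the type is A_7 (the algebra sl(8)).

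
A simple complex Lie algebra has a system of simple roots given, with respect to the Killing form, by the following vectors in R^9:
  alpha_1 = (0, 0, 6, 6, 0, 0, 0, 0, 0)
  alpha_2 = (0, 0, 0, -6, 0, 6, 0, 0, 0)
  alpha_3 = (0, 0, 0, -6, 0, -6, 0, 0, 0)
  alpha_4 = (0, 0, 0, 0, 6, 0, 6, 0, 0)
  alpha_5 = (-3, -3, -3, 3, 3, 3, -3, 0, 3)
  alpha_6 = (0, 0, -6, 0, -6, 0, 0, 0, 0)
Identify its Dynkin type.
Compute the Cartan integers a_ij = 2(alpha_i, alpha_j)/(alpha_j, alpha_j); the resulting 6x6 Cartan matrix is
[[2, -1, -1, 0, 0, -1], [-1, 2, 0, 0, 0, 0], [-1, 0, 2, 0, -1, 0], [0, 0, 0, 2, 0, -1], [0, 0, -1, 0, 2, 0], [-1, 0, 0, -1, 0, 2]].
All simple roots have the same length, so the diagram is simply laced. The associated Dynkin diagram is a chain of 5 nodes with one extra node attached to the third node from one end (E_6), so the type is E_6.

E6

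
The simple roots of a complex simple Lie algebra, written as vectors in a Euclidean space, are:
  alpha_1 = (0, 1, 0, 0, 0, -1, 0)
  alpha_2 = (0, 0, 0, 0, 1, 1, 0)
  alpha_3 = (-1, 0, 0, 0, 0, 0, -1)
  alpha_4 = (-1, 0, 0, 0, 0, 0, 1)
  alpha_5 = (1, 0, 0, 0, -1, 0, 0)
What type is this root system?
Compute the Cartan integers a_ij = 2(alpha_i, alpha_j)/(alpha_j, alpha_j); the resulting 5x5 Cartan matrix is
[[2, -1, 0, 0, 0], [-1, 2, 0, 0, -1], [0, 0, 2, 0, -1], [0, 0, 0, 2, -1], [0, -1, -1, -1, 2]].
All simple roots have the same length, so the diagram is simply laced. The associated Dynkin diagram is a chain of 3 nodes with a fork of two nodes at one end (D_5), so the type is D_5 (the algebra so(10)).

D5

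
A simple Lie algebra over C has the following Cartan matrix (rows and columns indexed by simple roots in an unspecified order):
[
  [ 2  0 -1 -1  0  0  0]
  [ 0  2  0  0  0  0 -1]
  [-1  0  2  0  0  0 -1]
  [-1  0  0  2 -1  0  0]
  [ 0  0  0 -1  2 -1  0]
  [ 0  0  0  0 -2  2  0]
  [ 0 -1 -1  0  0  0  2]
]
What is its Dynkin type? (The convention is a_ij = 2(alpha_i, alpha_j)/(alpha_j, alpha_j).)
The matrix has rank 7 with 2's on the diagonal. Reading the off-diagonal entries as Dynkin edges (a single edge where a_ij = a_ji = -1; a double or triple edge where a_ij * a_ji = 2 or 3), the diagram is a chain of 7 nodes with a double edge at one end; the terminal node there is the unique long simple root (C_7). One simple-root ordering that puts it in standard form is (alpha_2, alpha_7, alpha_3, alpha_1, alpha_4, alpha_5, alpha_6). So the algebra is type C_7, i.e. sp(14).

C_7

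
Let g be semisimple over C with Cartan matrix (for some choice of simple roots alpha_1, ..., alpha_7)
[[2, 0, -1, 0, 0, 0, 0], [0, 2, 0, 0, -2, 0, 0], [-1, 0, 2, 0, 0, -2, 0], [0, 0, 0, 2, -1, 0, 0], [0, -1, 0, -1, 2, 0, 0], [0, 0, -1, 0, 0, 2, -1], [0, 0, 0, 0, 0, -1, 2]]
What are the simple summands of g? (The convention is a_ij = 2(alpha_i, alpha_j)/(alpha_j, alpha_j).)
The diagram associated to this matrix has two connected components: the simple roots {alpha_2, alpha_4, alpha_5} form a chain of 3 nodes with a double edge at one end; the terminal node there is the unique long simple root (C_3), and {alpha_1, alpha_3, alpha_6, alpha_7} form a chain of 4 nodes with a double edge between the middle two (F_4). A semisimple Lie algebra decomposes uniquely as the direct sum of simple ideals, one per connected component of its Dynkin diagram, so g ≅ C_3 ⊕ F_4 (dimension 21 + 52 = 73).

C_3 ⊕ F_4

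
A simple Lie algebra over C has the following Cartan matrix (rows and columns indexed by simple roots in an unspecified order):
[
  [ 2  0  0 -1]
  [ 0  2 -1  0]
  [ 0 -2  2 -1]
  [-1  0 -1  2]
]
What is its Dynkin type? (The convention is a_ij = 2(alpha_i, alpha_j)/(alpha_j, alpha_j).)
The matrix has rank 4 with 2's on the diagonal. Reading the off-diagonal entries as Dynkin edges (a single edge where a_ij = a_ji = -1; a double or triple edge where a_ij * a_ji = 2 or 3), the diagram is a chain of 4 nodes with a double edge at one end; the terminal node there is the unique short simple root (B_4). One simple-root ordering that puts it in standard form is (alpha_1, alpha_4, alpha_3, alpha_2). So the algebra is type B_4, i.e. so(9).

B_4 (so(9))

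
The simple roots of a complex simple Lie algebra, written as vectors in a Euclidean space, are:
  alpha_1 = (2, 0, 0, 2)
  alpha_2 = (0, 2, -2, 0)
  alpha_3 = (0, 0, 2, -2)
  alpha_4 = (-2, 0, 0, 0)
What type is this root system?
B_4 (so(9))

Compute the Cartan integers a_ij = 2(alpha_i, alpha_j)/(alpha_j, alpha_j); the resulting 4x4 Cartan matrix is
[[2, 0, -1, -2], [0, 2, -1, 0], [-1, -1, 2, 0], [-1, 0, 0, 2]].
The roots have two lengths (squared-length ratio 2:1); the short ones are alpha_{4}. The associated Dynkin diagram is a chain of 4 nodes with a double edge at one end; the terminal node there is the unique short simple root (B_4), so the type is B_4 (the algebra so(9)).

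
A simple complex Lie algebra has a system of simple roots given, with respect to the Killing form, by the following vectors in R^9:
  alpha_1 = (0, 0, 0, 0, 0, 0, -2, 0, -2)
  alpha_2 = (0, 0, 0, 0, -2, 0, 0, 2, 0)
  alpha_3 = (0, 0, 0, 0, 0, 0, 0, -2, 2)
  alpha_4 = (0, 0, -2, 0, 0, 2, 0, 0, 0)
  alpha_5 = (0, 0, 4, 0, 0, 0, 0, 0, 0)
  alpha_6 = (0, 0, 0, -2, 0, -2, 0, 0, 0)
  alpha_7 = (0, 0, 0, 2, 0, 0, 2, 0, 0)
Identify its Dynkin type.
Compute the Cartan integers a_ij = 2(alpha_i, alpha_j)/(alpha_j, alpha_j); the resulting 7x7 Cartan matrix is
[[2, 0, -1, 0, 0, 0, -1], [0, 2, -1, 0, 0, 0, 0], [-1, -1, 2, 0, 0, 0, 0], [0, 0, 0, 2, -1, -1, 0], [0, 0, 0, -2, 2, 0, 0], [0, 0, 0, -1, 0, 2, -1], [-1, 0, 0, 0, 0, -1, 2]].
The roots have two lengths (squared-length ratio 2:1); the short ones are alpha_{1,2,3,4,6,7}. The associated Dynkin diagram is a chain of 7 nodes with a double edge at one end; the terminal node there is the unique long simple root (C_7), so the type is C_7 (the algebra sp(14)).

C7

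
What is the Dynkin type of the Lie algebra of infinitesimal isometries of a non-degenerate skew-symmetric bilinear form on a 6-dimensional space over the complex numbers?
C3

This is sp(6), which has dimension 6(6+1)/2 = 21 and rank 6/2 = 3. In the classification of classical Lie algebras, the symplectic algebra sp(2n) has type C_n; here n = 3, so the Dynkin diagram is a chain of 3 nodes with a double edge at one end; the terminal node there is the unique long simple root (C_3). Hence the type is C_3.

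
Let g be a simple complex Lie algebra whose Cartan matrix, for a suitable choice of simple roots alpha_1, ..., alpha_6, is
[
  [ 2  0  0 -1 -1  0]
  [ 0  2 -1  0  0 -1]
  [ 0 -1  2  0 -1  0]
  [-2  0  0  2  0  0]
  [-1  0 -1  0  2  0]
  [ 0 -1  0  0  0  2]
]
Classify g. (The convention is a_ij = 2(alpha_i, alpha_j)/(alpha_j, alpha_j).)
C_6

The matrix has rank 6 with 2's on the diagonal. Reading the off-diagonal entries as Dynkin edges (a single edge where a_ij = a_ji = -1; a double or triple edge where a_ij * a_ji = 2 or 3), the diagram is a chain of 6 nodes with a double edge at one end; the terminal node there is the unique long simple root (C_6). One simple-root ordering that puts it in standard form is (alpha_6, alpha_2, alpha_3, alpha_5, alpha_1, alpha_4). So the algebra is type C_6, i.e. sp(12).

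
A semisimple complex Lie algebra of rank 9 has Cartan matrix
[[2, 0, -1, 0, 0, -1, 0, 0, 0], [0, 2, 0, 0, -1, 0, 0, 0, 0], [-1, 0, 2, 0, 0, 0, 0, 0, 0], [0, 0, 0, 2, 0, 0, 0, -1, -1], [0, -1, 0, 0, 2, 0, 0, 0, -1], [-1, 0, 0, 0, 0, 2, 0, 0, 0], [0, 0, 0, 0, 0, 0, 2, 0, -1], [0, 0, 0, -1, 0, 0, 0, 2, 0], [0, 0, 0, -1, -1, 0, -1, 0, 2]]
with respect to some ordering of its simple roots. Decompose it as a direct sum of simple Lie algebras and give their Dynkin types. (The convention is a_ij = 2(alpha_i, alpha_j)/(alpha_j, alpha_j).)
The diagram associated to this matrix has two connected components: the simple roots {alpha_1, alpha_3, alpha_6} form a chain of 3 nodes with single edges (A_3), and {alpha_2, alpha_4, alpha_5, alpha_7, alpha_8, alpha_9} form a chain of 5 nodes with one extra node attached to the third node from one end (E_6). A semisimple Lie algebra decomposes uniquely as the direct sum of simple ideals, one per connected component of its Dynkin diagram, so g ≅ A_3 ⊕ E_6 (dimension 15 + 78 = 93).

type A_3 ⊕ type E_6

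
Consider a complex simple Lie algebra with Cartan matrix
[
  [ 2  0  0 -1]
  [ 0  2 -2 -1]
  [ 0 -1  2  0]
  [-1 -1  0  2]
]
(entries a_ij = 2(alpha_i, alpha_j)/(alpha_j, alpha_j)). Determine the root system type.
The matrix has rank 4 with 2's on the diagonal. Reading the off-diagonal entries as Dynkin edges (a single edge where a_ij = a_ji = -1; a double or triple edge where a_ij * a_ji = 2 or 3), the diagram is a chain of 4 nodes with a double edge at one end; the terminal node there is the unique short simple root (B_4). One simple-root ordering that puts it in standard form is (alpha_1, alpha_4, alpha_2, alpha_3). So the algebra is type B_4, i.e. so(9).

type B_4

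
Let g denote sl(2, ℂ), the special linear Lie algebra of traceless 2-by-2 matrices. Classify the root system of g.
This is sl(2), which has dimension 2^2 - 1 = 3 and rank 2 - 1 = 1 (a Cartan subalgebra is the diagonal traceless matrices). In the classification of classical Lie algebras, the special linear algebra sl(n+1) has type A_n; here n = 1, so the Dynkin diagram is a chain of 1 nodes with single edges (A_1). Hence the type is A_1.

A_1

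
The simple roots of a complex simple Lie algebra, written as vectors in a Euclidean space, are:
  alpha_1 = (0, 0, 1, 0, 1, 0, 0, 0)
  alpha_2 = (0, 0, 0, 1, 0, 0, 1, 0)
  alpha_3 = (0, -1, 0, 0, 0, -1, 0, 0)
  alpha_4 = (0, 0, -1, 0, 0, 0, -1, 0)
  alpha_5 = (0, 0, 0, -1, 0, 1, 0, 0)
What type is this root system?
A5

Compute the Cartan integers a_ij = 2(alpha_i, alpha_j)/(alpha_j, alpha_j); the resulting 5x5 Cartan matrix is
[[2, 0, 0, -1, 0], [0, 2, 0, -1, -1], [0, 0, 2, 0, -1], [-1, -1, 0, 2, 0], [0, -1, -1, 0, 2]].
All simple roots have the same length, so the diagram is simply laced. The associated Dynkin diagram is a chain of 5 nodes with single edges (A_5), so the type is A_5 (the algebra sl(6)).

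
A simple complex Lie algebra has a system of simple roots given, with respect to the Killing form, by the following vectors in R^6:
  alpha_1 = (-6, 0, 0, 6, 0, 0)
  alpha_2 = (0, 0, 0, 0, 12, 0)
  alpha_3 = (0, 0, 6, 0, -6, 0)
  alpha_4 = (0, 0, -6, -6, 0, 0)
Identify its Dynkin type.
type C_4

Compute the Cartan integers a_ij = 2(alpha_i, alpha_j)/(alpha_j, alpha_j); the resulting 4x4 Cartan matrix is
[[2, 0, 0, -1], [0, 2, -2, 0], [0, -1, 2, -1], [-1, 0, -1, 2]].
The roots have two lengths (squared-length ratio 2:1); the short ones are alpha_{1,3,4}. The associated Dynkin diagram is a chain of 4 nodes with a double edge at one end; the terminal node there is the unique long simple root (C_4), so the type is C_4 (the algebra sp(8)).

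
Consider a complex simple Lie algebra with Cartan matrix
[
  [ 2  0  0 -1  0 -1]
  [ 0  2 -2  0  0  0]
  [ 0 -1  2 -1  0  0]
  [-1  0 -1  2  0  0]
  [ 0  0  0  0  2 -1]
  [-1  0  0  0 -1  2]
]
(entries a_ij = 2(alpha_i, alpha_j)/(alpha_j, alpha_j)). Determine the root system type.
C_6

The matrix has rank 6 with 2's on the diagonal. Reading the off-diagonal entries as Dynkin edges (a single edge where a_ij = a_ji = -1; a double or triple edge where a_ij * a_ji = 2 or 3), the diagram is a chain of 6 nodes with a double edge at one end; the terminal node there is the unique long simple root (C_6). One simple-root ordering that puts it in standard form is (alpha_5, alpha_6, alpha_1, alpha_4, alpha_3, alpha_2). So the algebra is type C_6, i.e. sp(12).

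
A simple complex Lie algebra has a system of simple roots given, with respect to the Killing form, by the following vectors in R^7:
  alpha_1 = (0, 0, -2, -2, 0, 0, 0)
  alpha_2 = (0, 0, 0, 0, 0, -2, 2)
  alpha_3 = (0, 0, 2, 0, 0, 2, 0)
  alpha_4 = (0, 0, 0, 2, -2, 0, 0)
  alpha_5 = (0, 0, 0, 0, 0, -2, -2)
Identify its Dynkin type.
Compute the Cartan integers a_ij = 2(alpha_i, alpha_j)/(alpha_j, alpha_j); the resulting 5x5 Cartan matrix is
[[2, 0, -1, -1, 0], [0, 2, -1, 0, 0], [-1, -1, 2, 0, -1], [-1, 0, 0, 2, 0], [0, 0, -1, 0, 2]].
All simple roots have the same length, so the diagram is simply laced. The associated Dynkin diagram is a chain of 3 nodes with a fork of two nodes at one end (D_5), so the type is D_5 (the algebra so(10)).

D_5 (so(10))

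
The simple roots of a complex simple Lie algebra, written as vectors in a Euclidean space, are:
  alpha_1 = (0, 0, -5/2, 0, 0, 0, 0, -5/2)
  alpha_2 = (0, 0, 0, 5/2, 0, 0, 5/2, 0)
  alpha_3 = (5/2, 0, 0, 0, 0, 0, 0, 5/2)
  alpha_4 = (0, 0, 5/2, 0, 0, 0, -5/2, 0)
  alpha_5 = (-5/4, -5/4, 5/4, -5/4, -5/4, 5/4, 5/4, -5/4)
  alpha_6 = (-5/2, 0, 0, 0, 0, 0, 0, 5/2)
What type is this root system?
type E_6

Compute the Cartan integers a_ij = 2(alpha_i, alpha_j)/(alpha_j, alpha_j); the resulting 6x6 Cartan matrix is
[[2, 0, -1, -1, 0, -1], [0, 2, 0, -1, 0, 0], [-1, 0, 2, 0, -1, 0], [-1, -1, 0, 2, 0, 0], [0, 0, -1, 0, 2, 0], [-1, 0, 0, 0, 0, 2]].
All simple roots have the same length, so the diagram is simply laced. The associated Dynkin diagram is a chain of 5 nodes with one extra node attached to the third node from one end (E_6), so the type is E_6.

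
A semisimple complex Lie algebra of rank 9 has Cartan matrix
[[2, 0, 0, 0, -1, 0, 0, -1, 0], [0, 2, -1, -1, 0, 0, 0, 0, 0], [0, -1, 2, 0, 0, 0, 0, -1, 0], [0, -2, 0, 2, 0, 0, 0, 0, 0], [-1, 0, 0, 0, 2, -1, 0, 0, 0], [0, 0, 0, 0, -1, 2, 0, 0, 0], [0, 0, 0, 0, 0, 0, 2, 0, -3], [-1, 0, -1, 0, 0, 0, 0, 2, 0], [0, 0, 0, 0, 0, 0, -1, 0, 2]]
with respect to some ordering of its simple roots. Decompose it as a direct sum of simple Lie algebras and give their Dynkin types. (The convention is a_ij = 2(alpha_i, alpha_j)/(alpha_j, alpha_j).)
C7 ⊕ G2

The diagram associated to this matrix has two connected components: the simple roots {alpha_1, alpha_2, alpha_3, alpha_4, alpha_5, alpha_6, alpha_8} form a chain of 7 nodes with a double edge at one end; the terminal node there is the unique long simple root (C_7), and {alpha_7, alpha_9} form two nodes joined by a triple edge (G_2). A semisimple Lie algebra decomposes uniquely as the direct sum of simple ideals, one per connected component of its Dynkin diagram, so g ≅ C_7 ⊕ G_2 (dimension 105 + 14 = 119).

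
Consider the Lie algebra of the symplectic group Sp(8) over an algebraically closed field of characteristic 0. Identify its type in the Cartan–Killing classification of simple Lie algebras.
type C_4

This is sp(8), which has dimension 8(8+1)/2 = 36 and rank 8/2 = 4. In the classification of classical Lie algebras, the symplectic algebra sp(2n) has type C_n; here n = 4, so the Dynkin diagram is a chain of 4 nodes with a double edge at one end; the terminal node there is the unique long simple root (C_4). Hence the type is C_4.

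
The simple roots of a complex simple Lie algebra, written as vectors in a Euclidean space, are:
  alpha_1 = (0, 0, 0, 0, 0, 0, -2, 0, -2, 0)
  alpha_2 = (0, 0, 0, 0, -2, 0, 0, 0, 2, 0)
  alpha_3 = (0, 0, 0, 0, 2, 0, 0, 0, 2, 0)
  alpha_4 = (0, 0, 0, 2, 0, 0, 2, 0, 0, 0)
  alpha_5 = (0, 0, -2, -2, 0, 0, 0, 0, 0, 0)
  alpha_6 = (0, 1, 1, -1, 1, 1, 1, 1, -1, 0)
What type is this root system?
E_6

Compute the Cartan integers a_ij = 2(alpha_i, alpha_j)/(alpha_j, alpha_j); the resulting 6x6 Cartan matrix is
[[2, -1, -1, -1, 0, 0], [-1, 2, 0, 0, 0, -1], [-1, 0, 2, 0, 0, 0], [-1, 0, 0, 2, -1, 0], [0, 0, 0, -1, 2, 0], [0, -1, 0, 0, 0, 2]].
All simple roots have the same length, so the diagram is simply laced. The associated Dynkin diagram is a chain of 5 nodes with one extra node attached to the third node from one end (E_6), so the type is E_6.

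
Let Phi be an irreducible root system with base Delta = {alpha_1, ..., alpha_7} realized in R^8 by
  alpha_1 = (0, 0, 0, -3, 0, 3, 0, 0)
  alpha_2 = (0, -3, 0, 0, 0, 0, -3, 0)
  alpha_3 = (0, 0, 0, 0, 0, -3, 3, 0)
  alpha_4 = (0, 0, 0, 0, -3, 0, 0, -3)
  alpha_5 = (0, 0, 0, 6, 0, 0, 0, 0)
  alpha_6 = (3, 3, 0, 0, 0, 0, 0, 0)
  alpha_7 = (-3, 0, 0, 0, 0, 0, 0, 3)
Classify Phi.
Compute the Cartan integers a_ij = 2(alpha_i, alpha_j)/(alpha_j, alpha_j); the resulting 7x7 Cartan matrix is
[[2, 0, -1, 0, -1, 0, 0], [0, 2, -1, 0, 0, -1, 0], [-1, -1, 2, 0, 0, 0, 0], [0, 0, 0, 2, 0, 0, -1], [-2, 0, 0, 0, 2, 0, 0], [0, -1, 0, 0, 0, 2, -1], [0, 0, 0, -1, 0, -1, 2]].
The roots have two lengths (squared-length ratio 2:1); the short ones are alpha_{1,2,3,4,6,7}. The associated Dynkin diagram is a chain of 7 nodes with a double edge at one end; the terminal node there is the unique long simple root (C_7), so the type is C_7 (the algebra sp(14)).

C_7 (sp(14))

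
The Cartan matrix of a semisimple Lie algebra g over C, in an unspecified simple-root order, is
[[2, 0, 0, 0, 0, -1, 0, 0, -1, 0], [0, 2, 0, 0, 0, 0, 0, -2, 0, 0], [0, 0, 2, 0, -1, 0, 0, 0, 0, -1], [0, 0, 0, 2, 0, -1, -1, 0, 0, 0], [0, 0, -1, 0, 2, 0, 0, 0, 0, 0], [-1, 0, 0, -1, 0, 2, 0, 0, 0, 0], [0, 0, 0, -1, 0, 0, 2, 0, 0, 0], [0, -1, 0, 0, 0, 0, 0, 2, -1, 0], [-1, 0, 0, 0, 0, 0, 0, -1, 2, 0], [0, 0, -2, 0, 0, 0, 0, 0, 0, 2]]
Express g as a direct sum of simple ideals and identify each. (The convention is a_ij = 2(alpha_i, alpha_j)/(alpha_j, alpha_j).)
The diagram associated to this matrix has two connected components: the simple roots {alpha_3, alpha_5, alpha_10} form a chain of 3 nodes with a double edge at one end; the terminal node there is the unique long simple root (C_3), and {alpha_1, alpha_2, alpha_4, alpha_6, alpha_7, alpha_8, alpha_9} form a chain of 7 nodes with a double edge at one end; the terminal node there is the unique long simple root (C_7). A semisimple Lie algebra decomposes uniquely as the direct sum of simple ideals, one per connected component of its Dynkin diagram, so g ≅ C_3 ⊕ C_7 (dimension 21 + 105 = 126).

C_3 + C_7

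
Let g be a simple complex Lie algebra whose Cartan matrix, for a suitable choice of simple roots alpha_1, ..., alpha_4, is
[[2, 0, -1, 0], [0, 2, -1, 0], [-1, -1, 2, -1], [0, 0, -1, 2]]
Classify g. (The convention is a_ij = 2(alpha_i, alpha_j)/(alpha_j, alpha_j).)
D_4 (so(8))

The matrix has rank 4 with 2's on the diagonal. Reading the off-diagonal entries as Dynkin edges (a single edge where a_ij = a_ji = -1; a double or triple edge where a_ij * a_ji = 2 or 3), the diagram is a chain of 2 nodes with a fork of two nodes at one end (D_4). One simple-root ordering that puts it in standard form is (alpha_2, alpha_3, alpha_1, alpha_4). So the algebra is type D_4, i.e. so(8).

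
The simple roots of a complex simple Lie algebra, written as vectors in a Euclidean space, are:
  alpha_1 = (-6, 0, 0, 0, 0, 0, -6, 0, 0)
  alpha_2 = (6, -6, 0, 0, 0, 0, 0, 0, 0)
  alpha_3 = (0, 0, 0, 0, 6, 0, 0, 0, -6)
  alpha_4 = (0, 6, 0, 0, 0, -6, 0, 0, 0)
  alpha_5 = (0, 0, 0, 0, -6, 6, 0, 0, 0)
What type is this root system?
A_5

Compute the Cartan integers a_ij = 2(alpha_i, alpha_j)/(alpha_j, alpha_j); the resulting 5x5 Cartan matrix is
[[2, -1, 0, 0, 0], [-1, 2, 0, -1, 0], [0, 0, 2, 0, -1], [0, -1, 0, 2, -1], [0, 0, -1, -1, 2]].
All simple roots have the same length, so the diagram is simply laced. The associated Dynkin diagram is a chain of 5 nodes with single edges (A_5), so the type is A_5 (the algebra sl(6)).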